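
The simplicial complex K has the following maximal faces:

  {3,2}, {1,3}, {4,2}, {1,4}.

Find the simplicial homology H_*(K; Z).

Order the vertices as 1 < 2 < 3 < 4. Listing each simplex with vertices in this order, K has dimension 1 with simplices:

  0-simplices (4): [1], [2], [3], [4]
  1-simplices (4): [1,3], [1,4], [2,3], [2,4]

giving chain groups C_0 ≅ Z^4, C_1 ≅ Z^4.

The boundary map ∂_1: C_1 → C_0 sends each edge [p,q] (with p < q) to q − p. For instance
  ∂[2,3] = [3] − [2].
The 4×4 boundary matrix has rank 3 and Smith normal form diag(1,1,1).

Computing H_k = (kernel of ∂_k) / (image of ∂_{k+1}):

  H_0: rank C_0 − rank ∂_1 = 4 − 3 = 1, and the invariant factors of ∂_1 are all 1, so H_0 = Z.
  H_1: rank ker ∂_1 − rank ∂_2 = (4 − 3) − 0 = 1, and there is no ∂_2, so H_1 = Z.

As a check, the Euler characteristic is 4 − 4 = 0, which agrees with 1 − 1 = 0.
(K is a triangulation of the circle S^1.)

H_0 ≅ Z,  H_1 ≅ Z.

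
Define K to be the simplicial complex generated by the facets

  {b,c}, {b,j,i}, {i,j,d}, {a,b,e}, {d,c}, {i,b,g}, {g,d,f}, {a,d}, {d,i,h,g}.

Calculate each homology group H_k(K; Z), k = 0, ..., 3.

H_0 = Z,  H_1 = Z^2,  H_2 = 0,  H_3 = 0.

Take the total order a < b < c < d < e < f < g < h < i < j on the vertex set. Then K (dimension 3) consists of the simplices:

  0-simplices (10): a, b, c, d, e, f, g, h, i, j
  1-simplices (19): ab, ad, ae, bc, be, bg, bi, bj, cd, df, dg, dh, di, dj, fg, gh, gi, hi, ij
  2-simplices (9): abe, bgi, bij, dfg, dgh, dgi, dhi, dij, ghi
  3-simplices (1): dghi

giving chain groups C_0 ≅ Z^10, C_1 ≅ Z^19, C_2 ≅ Z^9, C_3 ≅ Z^1.

Boundary ∂_1: C_1 → C_0 sends each edge [p,q] (with p < q) to q − p. For instance
  ∂fg = g − f.
The 10×19 boundary matrix has rank 9 and Smith normal form diag(1,1,1,1,1,1,1,1,1).

Boundary ∂_2: C_2 → C_1 sends each 2-simplex [p,q,r] to [q,r] − [p,r] + [p,q]. For instance
  ∂dgi = gi − di + dg,
  ∂dij = ij − dj + di.
As a 19×9 matrix over Z this has rank 8, with invariant factors (1,1,1,1,1,1,1,1).

∂_3: C_3 → C_2 sends each 3-simplex σ to the alternating sum Σ_i (−1)^i (σ with its i-th vertex removed). For instance
  ∂dghi = ghi − dhi + dgi − dgh.
The 9×1 boundary matrix has rank 1 and Smith normal form diag(1).

Computing H_k = (kernel of ∂_k) / (image of ∂_{k+1}):

  H_0: rank C_0 − rank ∂_1 = 10 − 9 = 1, and the invariant factors of ∂_1 are all 1, so H_0 ≅ Z.
  H_1: rank ker ∂_1 − rank ∂_2 = (19 − 9) − 8 = 2, and the invariant factors of ∂_2 are all 1, so H_1 ≅ Z^2.
  H_2: rank ker ∂_2 − rank ∂_3 = (9 − 8) − 1 = 0, and the invariant factors of ∂_3 are all 1, so H_2 ≅ 0.
  H_3: rank ker ∂_3 − rank ∂_4 = (1 − 1) − 0 = 0, and there is no ∂_4, so H_3 ≅ 0.

As a check, the Euler characteristic is 10 − 19 + 9 − 1 = -1, which agrees with 1 − 2 + 0 − 0 = -1.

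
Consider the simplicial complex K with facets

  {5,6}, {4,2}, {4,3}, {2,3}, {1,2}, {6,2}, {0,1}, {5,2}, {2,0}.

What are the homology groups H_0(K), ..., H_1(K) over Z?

K has 7 vertices, 9 edges.
rank ∂_0 = 0, rank ∂_1 = 6 ⇒ b_0 = 7 − 0 − 6 = 1; all invariant factors of ∂_1 are 1 so no torsion. So H_0 = Z.
rank ∂_1 = 6, rank ∂_2 = 0 ⇒ b_1 = 9 − 6 − 0 = 3. So H_1 = Z^3.

H_0 ≅ Z,  H_1 ≅ Z^3.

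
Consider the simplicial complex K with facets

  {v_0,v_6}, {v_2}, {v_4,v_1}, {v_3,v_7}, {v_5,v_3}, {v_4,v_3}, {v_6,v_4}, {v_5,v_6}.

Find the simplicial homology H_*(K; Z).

Order the vertices as v_0 < v_1 < v_2 < v_3 < v_4 < v_5 < v_6 < v_7. Listing each simplex with vertices in this order, K has dimension 1 with simplices:

  0-simplices (8): [v_0], [v_1], [v_2], [v_3], [v_4], [v_5], [v_6], [v_7]
  1-simplices (7): [v_0,v_6], [v_1,v_4], [v_3,v_4], [v_3,v_5], [v_3,v_7], [v_4,v_6], [v_5,v_6]

giving chain groups C_0 ≅ Z^8, C_1 ≅ Z^7.

∂_1: C_1 → C_0 maps an edge to its endpoints' difference, ∂[p,q] = q − p.
This gives a 8×7 integer matrix of rank 6; reducing to Smith normal form yields diagonal entries (1,1,1,1,1,1).

Now H_k = ker ∂_k / im ∂_{k+1}, so:

  H_0: rank C_0 − rank ∂_1 = 8 − 6 = 2, and the invariant factors of ∂_1 are all 1, so H_0 ≅ Z^2.
  H_1: rank ker ∂_1 − rank ∂_2 = (7 − 6) − 0 = 1, and there is no ∂_2, so H_1 ≅ Z.

As a check, the Euler characteristic is 8 − 7 = 1, which agrees with 2 − 1 = 1.

H_0 ≅ Z^2,  H_1 ≅ Z.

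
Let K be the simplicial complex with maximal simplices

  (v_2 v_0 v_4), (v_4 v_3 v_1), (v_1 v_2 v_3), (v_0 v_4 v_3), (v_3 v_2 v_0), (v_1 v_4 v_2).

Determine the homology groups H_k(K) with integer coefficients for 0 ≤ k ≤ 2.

H_0 = Z,  H_1 = 0,  H_2 = Z.

We work with the vertex ordering v_0 < v_1 < v_2 < v_3 < v_4. The simplices of K, each written with vertices in increasing order, are:

  0-simplices (5): [v_0], [v_1], [v_2], [v_3], [v_4]
  1-simplices (9): [v_0,v_2], [v_0,v_3], [v_0,v_4], [v_1,v_2], [v_1,v_3], [v_1,v_4], [v_2,v_3], [v_2,v_4], [v_3,v_4]
  2-simplices (6): [v_0,v_2,v_3], [v_0,v_2,v_4], [v_0,v_3,v_4], [v_1,v_2,v_3], [v_1,v_2,v_4], [v_1,v_3,v_4]

so the chain groups are C_0 ≅ Z^5, C_1 ≅ Z^9, C_2 ≅ Z^6.

∂_1: C_1 → C_0 sends each edge [p,q] (with p < q) to q − p. For instance
  ∂[v_1,v_2] = [v_2] − [v_1].
The 5×9 boundary matrix has rank 4 and Smith normal form diag(1,1,1,1).

Boundary ∂_2: C_2 → C_1 maps a triangle to the signed sum of its edges. For instance
  ∂[v_1,v_2,v_3] = [v_2,v_3] − [v_1,v_3] + [v_1,v_2],
  ∂[v_1,v_3,v_4] = [v_3,v_4] − [v_1,v_4] + [v_1,v_3].
This gives a 9×6 integer matrix of rank 5; reducing to Smith normal form yields diagonal entries (1,1,1,1,1).

Now H_k = ker ∂_k / im ∂_{k+1}, so:

  H_0: rank C_0 − rank ∂_1 = 5 − 4 = 1, and the invariant factors of ∂_1 are all 1, so H_0 ≅ Z.
  H_1: rank ker ∂_1 − rank ∂_2 = (9 − 4) − 5 = 0, and the invariant factors of ∂_2 are all 1, so H_1 ≅ 0.
  H_2: rank ker ∂_2 − rank ∂_3 = (6 − 5) − 0 = 1, and there is no ∂_3, so H_2 ≅ Z.

(K is a triangulation of the 2-sphere S^2.)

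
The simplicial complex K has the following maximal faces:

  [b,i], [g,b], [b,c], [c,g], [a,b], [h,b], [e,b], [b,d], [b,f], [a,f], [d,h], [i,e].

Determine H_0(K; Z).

H_0 ≅ Z.

Order the vertices as a < b < c < d < e < f < g < h < i. Listing each simplex with vertices in this order, K has dimension 1 with simplices:

  0-simplices (9): a, b, c, d, e, f, g, h, i
  1-simplices (12): ab, af, bc, bd, be, bf, bg, bh, bi, cg, dh, ei

giving chain groups C_0 ≅ Z^9, C_1 ≅ Z^12.

The boundary map ∂_1: C_1 → C_0 is given by ∂[p,q] = [q] − [p]. For instance
  ∂be = e − b.
As a 9×12 matrix over Z this has rank 8, with invariant factors (1,1,1,1,1,1,1,1).

Now H_k = ker ∂_k / im ∂_{k+1}, so:

  H_0: rank C_0 − rank ∂_1 = 9 − 8 = 1, and the invariant factors of ∂_1 are all 1, so H_0 = Z.

(K is a triangulation of a wedge of 4 circles.)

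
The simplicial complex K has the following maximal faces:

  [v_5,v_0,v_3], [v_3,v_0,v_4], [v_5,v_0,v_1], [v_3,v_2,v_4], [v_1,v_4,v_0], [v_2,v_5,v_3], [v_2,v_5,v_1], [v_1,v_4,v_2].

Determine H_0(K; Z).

Order the vertices as v_0 < v_1 < v_2 < v_3 < v_4 < v_5. Listing each simplex with vertices in this order, K has dimension 2 with simplices:

  0-simplices (6): [v_0], [v_1], [v_2], [v_3], [v_4], [v_5]
  1-simplices (12): [v_0,v_1], [v_0,v_3], [v_0,v_4], [v_0,v_5], [v_1,v_2], [v_1,v_4], [v_1,v_5], [v_2,v_3], [v_2,v_4], [v_2,v_5], [v_3,v_4], [v_3,v_5]
  2-simplices (8): [v_0,v_1,v_4], [v_0,v_1,v_5], [v_0,v_3,v_4], [v_0,v_3,v_5], [v_1,v_2,v_4], [v_1,v_2,v_5], [v_2,v_3,v_4], [v_2,v_3,v_5]

Hence C_0 ≅ Z^6, C_1 ≅ Z^12, C_2 ≅ Z^8.

∂_1: C_1 → C_0 is given by ∂[p,q] = [q] − [p]. For instance
  ∂[v_2,v_4] = [v_4] − [v_2].
As a 6×12 matrix over Z this has rank 5, with invariant factors (1,1,1,1,1).

Boundary ∂_2: C_2 → C_1 sends each 2-simplex [p,q,r] to [q,r] − [p,r] + [p,q]. For instance
  ∂[v_2,v_3,v_5] = [v_3,v_5] − [v_2,v_5] + [v_2,v_3],
  ∂[v_1,v_2,v_4] = [v_2,v_4] − [v_1,v_4] + [v_1,v_2].
As a 12×8 matrix over Z this has rank 7, with invariant factors (1,1,1,1,1,1,1).

From H_k ≅ ker(∂_k) / im(∂_{k+1}) we obtain:

  H_0: rank C_0 − rank ∂_1 = 6 − 5 = 1, and the invariant factors of ∂_1 are all 1, so H_0 = Z.

(K is a triangulation of the 2-sphere S^2.)

H_0 = Z.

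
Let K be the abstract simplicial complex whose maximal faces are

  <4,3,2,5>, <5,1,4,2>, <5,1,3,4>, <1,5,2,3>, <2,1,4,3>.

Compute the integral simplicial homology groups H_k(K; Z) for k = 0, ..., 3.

H_0 = Z,  H_1 = 0,  H_2 = 0,  H_3 = Z.

Take the total order 1 < 2 < 3 < 4 < 5 on the vertex set. Then K (dimension 3) consists of the simplices:

  0-simplices (5): [1], [2], [3], [4], [5]
  1-simplices (10): [1,2], [1,3], [1,4], [1,5], [2,3], [2,4], [2,5], [3,4], [3,5], [4,5]
  2-simplices (10): [1,2,3], [1,2,4], [1,2,5], [1,3,4], [1,3,5], [1,4,5], [2,3,4], [2,3,5], [2,4,5], [3,4,5]
  3-simplices (5): [1,2,3,4], [1,2,3,5], [1,2,4,5], [1,3,4,5], [2,3,4,5]

giving chain groups C_0 ≅ Z^5, C_1 ≅ Z^10, C_2 ≅ Z^10, C_3 ≅ Z^5.

Boundary ∂_1: C_1 → C_0 maps an edge to its endpoints' difference, ∂[p,q] = q − p. For instance
  ∂[3,4] = [4] − [3].
This gives a 5×10 integer matrix of rank 4; reducing to Smith normal form yields diagonal entries (1,1,1,1).

The boundary map ∂_2: C_2 → C_1 maps a triangle to the signed sum of its edges. For instance
  ∂[1,3,4] = [3,4] − [1,4] + [1,3],
  ∂[2,4,5] = [4,5] − [2,5] + [2,4].
The 10×10 boundary matrix has rank 6 and Smith normal form diag(1,1,1,1,1,1).

∂_3: C_3 → C_2 sends each 3-simplex σ to the alternating sum Σ_i (−1)^i (σ with its i-th vertex removed). For instance
  ∂[2,3,4,5] = [3,4,5] − [2,4,5] + [2,3,5] − [2,3,4],
  ∂[1,2,4,5] = [2,4,5] − [1,4,5] + [1,2,5] − [1,2,4].
The resulting 10×5 matrix has rank 4, and its Smith normal form has invariant factors (1,1,1,1).

Reading off H_k = ker ∂_k / im ∂_{k+1}:

  H_0: rank C_0 − rank ∂_1 = 5 − 4 = 1, and the invariant factors of ∂_1 are all 1, so H_0 = Z.
  H_1: rank ker ∂_1 − rank ∂_2 = (10 − 4) − 6 = 0, and the invariant factors of ∂_2 are all 1, so H_1 = 0.
  H_2: rank ker ∂_2 − rank ∂_3 = (10 − 6) − 4 = 0, and the invariant factors of ∂_3 are all 1, so H_2 = 0.
  H_3: rank ker ∂_3 − rank ∂_4 = (5 − 4) − 0 = 1, and there is no ∂_4, so H_3 = Z.

(K is a triangulation of the 3-sphere S^3.)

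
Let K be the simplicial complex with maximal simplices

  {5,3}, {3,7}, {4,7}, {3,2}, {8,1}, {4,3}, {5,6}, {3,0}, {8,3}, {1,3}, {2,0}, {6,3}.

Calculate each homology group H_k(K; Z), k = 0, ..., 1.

H_0 = Z,  H_1 = Z^4.

We work with the vertex ordering 0 < 1 < 2 < 3 < 4 < 5 < 6 < 7 < 8. The simplices of K, each written with vertices in increasing order, are:

  0-simplices (9): [0], [1], [2], [3], [4], [5], [6], [7], [8]
  1-simplices (12): [0,2], [0,3], [1,3], [1,8], [2,3], [3,4], [3,5], [3,6], [3,7], [3,8], [4,7], [5,6]

so the chain groups are C_0 ≅ Z^9, C_1 ≅ Z^12.

∂_1: C_1 → C_0 maps an edge to its endpoints' difference, ∂[p,q] = q − p. For instance
  ∂[1,8] = [8] − [1].
The resulting 9×12 matrix has rank 8, and its Smith normal form has invariant factors (1,1,1,1,1,1,1,1).

Now H_k = ker ∂_k / im ∂_{k+1}, so:

  H_0: rank C_0 − rank ∂_1 = 9 − 8 = 1, and the invariant factors of ∂_1 are all 1, so H_0 ≅ Z.
  H_1: rank ker ∂_1 − rank ∂_2 = (12 − 8) − 0 = 4, and there is no ∂_2, so H_1 ≅ Z^4.

As a check, the Euler characteristic is 9 − 12 = -3, which agrees with 1 − 4 = -3.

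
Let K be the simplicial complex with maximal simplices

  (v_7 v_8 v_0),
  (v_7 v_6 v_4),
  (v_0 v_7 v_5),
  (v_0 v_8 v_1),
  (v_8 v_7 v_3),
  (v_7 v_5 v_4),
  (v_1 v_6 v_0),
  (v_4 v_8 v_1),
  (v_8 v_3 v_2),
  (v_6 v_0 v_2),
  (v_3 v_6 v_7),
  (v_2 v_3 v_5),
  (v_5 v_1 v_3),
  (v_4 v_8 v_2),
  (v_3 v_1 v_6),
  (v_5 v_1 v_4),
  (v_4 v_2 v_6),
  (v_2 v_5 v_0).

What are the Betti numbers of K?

b_0 = 1, b_1 = 2, b_2 = 1.

Take the total order v_0 < v_1 < v_2 < v_3 < v_4 < v_5 < v_6 < v_7 < v_8 on the vertex set. Then K (dimension 2) consists of the simplices:

  0-simplices (9): [v_0], [v_1], [v_2], [v_3], [v_4], [v_5], [v_6], [v_7], [v_8]
  1-simplices (27): (27 of them)
  2-simplices (18): (18 of them)

so the chain groups are C_0 ≅ Z^9, C_1 ≅ Z^27, C_2 ≅ Z^18.

The boundary map ∂_1: C_1 → C_0 maps an edge to its endpoints' difference, ∂[p,q] = q − p. For instance
  ∂[v_1,v_8] = [v_8] − [v_1].
The 9×27 boundary matrix has rank 8 and Smith normal form diag(1,1,1,1,1,1,1,1).

Boundary ∂_2: C_2 → C_1 acts by ∂[p,q,r] = [q,r] − [p,r] + [p,q]. For instance
  ∂[v_1,v_3,v_5] = [v_3,v_5] − [v_1,v_5] + [v_1,v_3],
  ∂[v_4,v_5,v_7] = [v_5,v_7] − [v_4,v_7] + [v_4,v_5].
This gives a 27×18 integer matrix of rank 17; reducing to Smith normal form yields diagonal entries (1,1,1,1,1,1,1,1,1,1,1,1,1,1,1,1,1).

Now H_k = ker ∂_k / im ∂_{k+1}, so:

  H_0: rank C_0 − rank ∂_1 = 9 − 8 = 1, and the invariant factors of ∂_1 are all 1, so H_0 ≅ Z.
  H_1: rank ker ∂_1 − rank ∂_2 = (27 − 8) − 17 = 2, and the invariant factors of ∂_2 are all 1, so H_1 ≅ Z^2.
  H_2: rank ker ∂_2 − rank ∂_3 = (18 − 17) − 0 = 1, and there is no ∂_3, so H_2 ≅ Z.

As a check, the Euler characteristic is 9 − 27 + 18 = 0, which agrees with 1 − 2 + 1 = 0.

Hence the Betti numbers are b_0 = 1, b_1 = 2, b_2 = 1.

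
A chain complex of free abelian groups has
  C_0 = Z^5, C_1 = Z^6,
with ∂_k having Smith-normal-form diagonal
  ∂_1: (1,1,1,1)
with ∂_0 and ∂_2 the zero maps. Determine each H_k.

H_0: b_0 = 5 − 0 − 4 = 1; torsion from ∂_1 factors > 1: none. So H_0 = Z.
H_1: b_1 = 6 − 4 − 0 = 2; torsion from ∂_2 factors > 1: none. So H_1 = Z^2.

H_0 = Z,  H_1 = Z^2.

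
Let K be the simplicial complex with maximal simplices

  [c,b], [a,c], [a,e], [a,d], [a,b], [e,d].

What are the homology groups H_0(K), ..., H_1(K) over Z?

H_0 ≅ Z,  H_1 ≅ Z^2.

Take the total order a < b < c < d < e on the vertex set. Then K (dimension 1) consists of the simplices:

  0-simplices (5): a, b, c, d, e
  1-simplices (6): ab, ac, ad, ae, bc, de

Hence C_0 ≅ Z^5, C_1 ≅ Z^6.

The boundary map ∂_1: C_1 → C_0 maps an edge to its endpoints' difference, ∂[p,q] = q − p.
The 5×6 boundary matrix has rank 4 and Smith normal form diag(1,1,1,1).

From H_k ≅ ker(∂_k) / im(∂_{k+1}) we obtain:

  H_0: rank C_0 − rank ∂_1 = 5 − 4 = 1, and the invariant factors of ∂_1 are all 1, so H_0 = Z.
  H_1: rank ker ∂_1 − rank ∂_2 = (6 − 4) − 0 = 2, and there is no ∂_2, so H_1 = Z^2.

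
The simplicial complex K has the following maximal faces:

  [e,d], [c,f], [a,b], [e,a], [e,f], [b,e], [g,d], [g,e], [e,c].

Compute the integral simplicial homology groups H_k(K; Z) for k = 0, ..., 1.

Fix the vertex order a < b < c < d < e < f < g and write every simplex with vertices in increasing order. Then dim K = 1 and the simplices of K are:

  0-simplices (7): a, b, c, d, e, f, g
  1-simplices (9): ab, ae, be, ce, cf, de, dg, ef, eg

giving chain groups C_0 ≅ Z^7, C_1 ≅ Z^9.

The boundary map ∂_1: C_1 → C_0 sends each edge [p,q] (with p < q) to q − p. For instance
  ∂be = e − b.
As a 7×9 matrix over Z this has rank 6, with invariant factors (1,1,1,1,1,1).

Now H_k = ker ∂_k / im ∂_{k+1}, so:

  H_0: rank C_0 − rank ∂_1 = 7 − 6 = 1, and the invariant factors of ∂_1 are all 1, so H_0 ≅ Z.
  H_1: rank ker ∂_1 − rank ∂_2 = (9 − 6) − 0 = 3, and there is no ∂_2, so H_1 ≅ Z^3.

(K is a triangulation of a wedge of 3 circles.)

H_0 ≅ Z,  H_1 ≅ Z^3.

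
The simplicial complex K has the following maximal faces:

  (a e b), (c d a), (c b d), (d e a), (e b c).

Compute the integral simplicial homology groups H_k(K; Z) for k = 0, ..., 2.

H_0 = Z,  H_1 = Z,  H_2 = 0.

Take the total order a < b < c < d < e on the vertex set. Then K (dimension 2) consists of the simplices:

  0-simplices (5): a, b, c, d, e
  1-simplices (10): ab, ac, ad, ae, bc, bd, be, cd, ce, de
  2-simplices (5): abe, acd, ade, bcd, bce

giving chain groups C_0 ≅ Z^5, C_1 ≅ Z^10, C_2 ≅ Z^5.

Boundary ∂_1: C_1 → C_0 maps an edge to its endpoints' difference, ∂[p,q] = q − p.
The 5×10 boundary matrix has rank 4 and Smith normal form diag(1,1,1,1).

Boundary ∂_2: C_2 → C_1 maps a triangle to the signed sum of its edges. For instance
  ∂abe = be − ae + ab,
  ∂acd = cd − ad + ac.
This gives a 10×5 integer matrix of rank 5; reducing to Smith normal form yields diagonal entries (1,1,1,1,1).

From H_k ≅ ker(∂_k) / im(∂_{k+1}) we obtain:

  H_0: rank C_0 − rank ∂_1 = 5 − 4 = 1, and the invariant factors of ∂_1 are all 1, so H_0 = Z.
  H_1: rank ker ∂_1 − rank ∂_2 = (10 − 4) − 5 = 1, and the invariant factors of ∂_2 are all 1, so H_1 = Z.
  H_2: rank ker ∂_2 − rank ∂_3 = (5 − 5) − 0 = 0, and there is no ∂_3, so H_2 = 0.

(K is a triangulation of the Möbius band.)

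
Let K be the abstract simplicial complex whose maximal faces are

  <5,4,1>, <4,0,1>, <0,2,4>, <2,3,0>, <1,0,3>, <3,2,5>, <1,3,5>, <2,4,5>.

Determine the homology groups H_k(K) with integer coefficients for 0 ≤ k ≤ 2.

H_0 ≅ Z,  H_1 = 0,  H_2 ≅ Z.

Take the total order 0 < 1 < 2 < 3 < 4 < 5 on the vertex set. Then K (dimension 2) consists of the simplices:

  0-simplices (6): [0], [1], [2], [3], [4], [5]
  1-simplices (12): [0,1], [0,2], [0,3], [0,4], [1,3], [1,4], [1,5], [2,3], [2,4], [2,5], [3,5], [4,5]
  2-simplices (8): [0,1,3], [0,1,4], [0,2,3], [0,2,4], [1,3,5], [1,4,5], [2,3,5], [2,4,5]

giving chain groups C_0 ≅ Z^6, C_1 ≅ Z^12, C_2 ≅ Z^8.

The boundary map ∂_1: C_1 → C_0 maps an edge to its endpoints' difference, ∂[p,q] = q − p.
The resulting 6×12 matrix has rank 5, and its Smith normal form has invariant factors (1,1,1,1,1).

Boundary ∂_2: C_2 → C_1 maps a triangle to the signed sum of its edges. For instance
  ∂[0,1,4] = [1,4] − [0,4] + [0,1],
  ∂[2,4,5] = [4,5] − [2,5] + [2,4].
This gives a 12×8 integer matrix of rank 7; reducing to Smith normal form yields diagonal entries (1,1,1,1,1,1,1).

From H_k ≅ ker(∂_k) / im(∂_{k+1}) we obtain:

  H_0: rank C_0 − rank ∂_1 = 6 − 5 = 1, and the invariant factors of ∂_1 are all 1, so H_0 = Z.
  H_1: rank ker ∂_1 − rank ∂_2 = (12 − 5) − 7 = 0, and the invariant factors of ∂_2 are all 1, so H_1 = 0.
  H_2: rank ker ∂_2 − rank ∂_3 = (8 − 7) − 0 = 1, and there is no ∂_3, so H_2 = Z.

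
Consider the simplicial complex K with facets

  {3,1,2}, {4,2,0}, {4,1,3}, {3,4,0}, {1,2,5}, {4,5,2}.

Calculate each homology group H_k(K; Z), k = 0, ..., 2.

H_0 ≅ Z,  H_1 ≅ Z,  H_2 = 0.

Take the total order 0 < 1 < 2 < 3 < 4 < 5 on the vertex set. Then K (dimension 2) consists of the simplices:

  0-simplices (6): [0], [1], [2], [3], [4], [5]
  1-simplices (12): [0,2], [0,3], [0,4], [1,2], [1,3], [1,4], [1,5], [2,3], [2,4], [2,5], [3,4], [4,5]
  2-simplices (6): [0,2,4], [0,3,4], [1,2,3], [1,2,5], [1,3,4], [2,4,5]

so the chain groups are C_0 ≅ Z^6, C_1 ≅ Z^12, C_2 ≅ Z^6.

The boundary map ∂_1: C_1 → C_0 maps an edge to its endpoints' difference, ∂[p,q] = q − p. For instance
  ∂[4,5] = [5] − [4].
This gives a 6×12 integer matrix of rank 5; reducing to Smith normal form yields diagonal entries (1,1,1,1,1).

∂_2: C_2 → C_1 sends each 2-simplex [p,q,r] to [q,r] − [p,r] + [p,q]. For instance
  ∂[1,3,4] = [3,4] − [1,4] + [1,3],
  ∂[2,4,5] = [4,5] − [2,5] + [2,4].
This gives a 12×6 integer matrix of rank 6; reducing to Smith normal form yields diagonal entries (1,1,1,1,1,1).

Reading off H_k = ker ∂_k / im ∂_{k+1}:

  H_0: rank C_0 − rank ∂_1 = 6 − 5 = 1, and the invariant factors of ∂_1 are all 1, so H_0 ≅ Z.
  H_1: rank ker ∂_1 − rank ∂_2 = (12 − 5) − 6 = 1, and the invariant factors of ∂_2 are all 1, so H_1 ≅ Z.
  H_2: rank ker ∂_2 − rank ∂_3 = (6 − 6) − 0 = 0, and there is no ∂_3, so H_2 ≅ 0.

(K is a triangulation of the cylinder S^1 x I.)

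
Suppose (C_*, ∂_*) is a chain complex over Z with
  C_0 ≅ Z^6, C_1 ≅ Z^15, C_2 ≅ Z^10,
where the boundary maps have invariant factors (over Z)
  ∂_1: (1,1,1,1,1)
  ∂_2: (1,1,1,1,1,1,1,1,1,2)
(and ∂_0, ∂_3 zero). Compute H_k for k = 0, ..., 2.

H_0: b_0 = 6 − 0 − 5 = 1; torsion from ∂_1 factors > 1: none. So H_0 = Z.
H_1: b_1 = 15 − 5 − 10 = 0; torsion from ∂_2 factors > 1: [2]. So H_1 = Z/2.
H_2: b_2 = 10 − 10 − 0 = 0; torsion from ∂_3 factors > 1: none. So H_2 = 0.

H_0 = Z,  H_1 = Z/2,  H_2 = 0.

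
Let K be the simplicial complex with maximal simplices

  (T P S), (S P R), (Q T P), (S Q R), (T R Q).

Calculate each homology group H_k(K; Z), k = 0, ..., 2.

H_0 = Z,  H_1 = Z,  H_2 = 0.

Take the total order P < Q < R < S < T on the vertex set. Then K (dimension 2) consists of the simplices:

  0-simplices (5): P, Q, R, S, T
  1-simplices (10): PQ, PR, PS, PT, QR, QS, QT, RS, RT, ST
  2-simplices (5): PQT, PRS, PST, QRS, QRT

giving chain groups C_0 ≅ Z^5, C_1 ≅ Z^10, C_2 ≅ Z^5.

∂_1: C_1 → C_0 maps an edge to its endpoints' difference, ∂[p,q] = q − p.
As a 5×10 matrix over Z this has rank 4, with invariant factors (1,1,1,1).

∂_2: C_2 → C_1 sends each 2-simplex [p,q,r] to [q,r] − [p,r] + [p,q]. For instance
  ∂PQT = QT − PT + PQ,
  ∂QRT = RT − QT + QR.
As a 10×5 matrix over Z this has rank 5, with invariant factors (1,1,1,1,1).

Reading off H_k = ker ∂_k / im ∂_{k+1}:

  H_0: rank C_0 − rank ∂_1 = 5 − 4 = 1, and the invariant factors of ∂_1 are all 1, so H_0 ≅ Z.
  H_1: rank ker ∂_1 − rank ∂_2 = (10 − 4) − 5 = 1, and the invariant factors of ∂_2 are all 1, so H_1 ≅ Z.
  H_2: rank ker ∂_2 − rank ∂_3 = (5 − 5) − 0 = 0, and there is no ∂_3, so H_2 ≅ 0.

(K is a triangulation of the Möbius band.)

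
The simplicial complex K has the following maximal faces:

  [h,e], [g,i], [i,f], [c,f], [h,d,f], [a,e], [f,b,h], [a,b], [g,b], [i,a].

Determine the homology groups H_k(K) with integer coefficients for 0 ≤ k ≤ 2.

H_0 = Z,  H_1 = Z^3,  H_2 = 0.

K has 9 vertices, 13 edges, 2 triangles.
rank ∂_0 = 0, rank ∂_1 = 8 ⇒ b_0 = 9 − 0 − 8 = 1; all invariant factors of ∂_1 are 1 so no torsion. So H_0 ≅ Z.
rank ∂_1 = 8, rank ∂_2 = 2 ⇒ b_1 = 13 − 8 − 2 = 3; all invariant factors of ∂_2 are 1 so no torsion. So H_1 ≅ Z^3.
rank ∂_2 = 2, rank ∂_3 = 0 ⇒ b_2 = 2 − 2 − 0 = 0. So H_2 ≅ 0.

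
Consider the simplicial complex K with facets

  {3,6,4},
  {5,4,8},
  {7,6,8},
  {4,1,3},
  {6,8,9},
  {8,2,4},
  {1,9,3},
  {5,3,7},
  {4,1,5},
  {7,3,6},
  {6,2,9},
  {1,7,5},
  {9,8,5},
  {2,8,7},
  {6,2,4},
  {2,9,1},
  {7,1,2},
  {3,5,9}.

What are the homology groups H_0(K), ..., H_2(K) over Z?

H_0 = Z,  H_1 = Z ⊕ Z/2Z,  H_2 = 0.

Take the total order 1 < 2 < 3 < 4 < 5 < 6 < 7 < 8 < 9 on the vertex set. Then K (dimension 2) consists of the simplices:

  0-simplices (9): [1], [2], [3], [4], [5], [6], [7], [8], [9]
  1-simplices (27): (27 of them)
  2-simplices (18): [1,2,7], [1,2,9], [1,3,4], [1,3,9], [1,4,5], [1,5,7], [2,4,6], [2,4,8], [2,6,9], [2,7,8], [3,4,6], [3,5,7], [3,5,9], [3,6,7], [4,5,8], [5,8,9], [6,7,8], [6,8,9]

giving chain groups C_0 ≅ Z^9, C_1 ≅ Z^27, C_2 ≅ Z^18.

The boundary map ∂_1: C_1 → C_0 sends each edge [p,q] (with p < q) to q − p. For instance
  ∂[3,5] = [5] − [3].
The 9×27 boundary matrix has rank 8 and Smith normal form diag(1,1,1,1,1,1,1,1).

∂_2: C_2 → C_1 sends each 2-simplex [p,q,r] to [q,r] − [p,r] + [p,q]. For instance
  ∂[6,7,8] = [7,8] − [6,8] + [6,7],
  ∂[2,4,8] = [4,8] − [2,8] + [2,4].
The 27×18 boundary matrix has rank 18 and Smith normal form diag(1,1,1,1,1,1,1,1,1,1,1,1,1,1,1,1,1,2).

Now H_k = ker ∂_k / im ∂_{k+1}, so:

  H_0: rank C_0 − rank ∂_1 = 9 − 8 = 1, and the invariant factors of ∂_1 are all 1, so H_0 = Z.
  H_1: rank ker ∂_1 − rank ∂_2 = (27 − 8) − 18 = 1, and ∂_2 has invariant factor 2 > 1, so H_1 = Z ⊕ Z/2Z.
  H_2: rank ker ∂_2 − rank ∂_3 = (18 − 18) − 0 = 0, and there is no ∂_3, so H_2 = 0.

As a check, the Euler characteristic is 9 − 27 + 18 = 0, which agrees with 1 − 1 + 0 = 0.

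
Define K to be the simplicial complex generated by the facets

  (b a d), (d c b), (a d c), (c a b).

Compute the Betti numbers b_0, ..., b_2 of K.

b_0 = 1, b_1 = 0, b_2 = 1.

Take the total order a < b < c < d on the vertex set. Then K (dimension 2) consists of the simplices:

  0-simplices (4): a, b, c, d
  1-simplices (6): ab, ac, ad, bc, bd, cd
  2-simplices (4): abc, abd, acd, bcd

Hence C_0 ≅ Z^4, C_1 ≅ Z^6, C_2 ≅ Z^4.

∂_1: C_1 → C_0 sends each edge [p,q] (with p < q) to q − p. For instance
  ∂cd = d − c.
The resulting 4×6 matrix has rank 3, and its Smith normal form has invariant factors (1,1,1).

Boundary ∂_2: C_2 → C_1 maps a triangle to the signed sum of its edges. For instance
  ∂bcd = cd − bd + bc,
  ∂abc = bc − ac + ab.
The 6×4 boundary matrix has rank 3 and Smith normal form diag(1,1,1).

Now H_k = ker ∂_k / im ∂_{k+1}, so:

  H_0: rank C_0 − rank ∂_1 = 4 − 3 = 1, and the invariant factors of ∂_1 are all 1, so H_0 = Z.
  H_1: rank ker ∂_1 − rank ∂_2 = (6 − 3) − 3 = 0, and the invariant factors of ∂_2 are all 1, so H_1 = 0.
  H_2: rank ker ∂_2 − rank ∂_3 = (4 − 3) − 0 = 1, and there is no ∂_3, so H_2 = Z.

Hence the Betti numbers are b_0 = 1, b_1 = 0, b_2 = 1.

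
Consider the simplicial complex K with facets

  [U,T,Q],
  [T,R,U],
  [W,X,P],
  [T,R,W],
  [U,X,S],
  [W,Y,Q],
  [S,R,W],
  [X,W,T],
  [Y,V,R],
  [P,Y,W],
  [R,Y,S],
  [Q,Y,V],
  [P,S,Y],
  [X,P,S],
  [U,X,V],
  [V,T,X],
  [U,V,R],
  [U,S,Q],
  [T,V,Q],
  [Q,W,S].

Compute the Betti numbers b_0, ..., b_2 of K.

b_0 = 1, b_1 = 1, b_2 = 0.

Order the vertices as P < Q < R < S < T < U < V < W < X < Y. Listing each simplex with vertices in this order, K has dimension 2 with simplices:

  0-simplices (10): P, Q, R, S, T, U, V, W, X, Y
  1-simplices (30): PS, PW, PX, PY, QS, QT, QU, QV, QW, QY, RS, RT, RU, RV, RW, RY, SU, SW, SX, SY, TU, TV, TW, TX, UV, UX, VX, VY, WX, WY
  2-simplices (20): PSX, PSY, PWX, PWY, QSU, QSW, QTU, QTV, QVY, QWY, RSW, RSY, RTU, RTW, RUV, RVY, SUX, TVX, TWX, UVX

so the chain groups are C_0 ≅ Z^10, C_1 ≅ Z^30, C_2 ≅ Z^20.

Boundary ∂_1: C_1 → C_0 maps an edge to its endpoints' difference, ∂[p,q] = q − p. For instance
  ∂PY = Y − P.
The resulting 10×30 matrix has rank 9, and its Smith normal form has invariant factors (1,1,1,1,1,1,1,1,1).

The boundary map ∂_2: C_2 → C_1 sends each 2-simplex [p,q,r] to [q,r] − [p,r] + [p,q]. For instance
  ∂QTV = TV − QV + QT,
  ∂PWX = WX − PX + PW.
As a 30×20 matrix over Z this has rank 20, with invariant factors (1,1,1,1,1,1,1,1,1,1,1,1,1,1,1,1,1,1,1,2).

Computing H_k = (kernel of ∂_k) / (image of ∂_{k+1}):

  H_0: rank C_0 − rank ∂_1 = 10 − 9 = 1, and the invariant factors of ∂_1 are all 1, so H_0 = Z.
  H_1: rank ker ∂_1 − rank ∂_2 = (30 − 9) − 20 = 1, and ∂_2 has invariant factor 2 > 1, so H_1 = Z ⊕ Z/2.
  H_2: rank ker ∂_2 − rank ∂_3 = (20 − 20) − 0 = 0, and there is no ∂_3, so H_2 = 0.

Hence the Betti numbers are b_0 = 1, b_1 = 1, b_2 = 0.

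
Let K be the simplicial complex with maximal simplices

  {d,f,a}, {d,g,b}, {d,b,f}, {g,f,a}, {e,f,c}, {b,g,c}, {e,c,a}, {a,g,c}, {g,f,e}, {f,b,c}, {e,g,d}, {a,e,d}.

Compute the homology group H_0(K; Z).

H_0 ≅ Z.

Take the total order a < b < c < d < e < f < g on the vertex set. Then K (dimension 2) consists of the simplices:

  0-simplices (7): a, b, c, d, e, f, g
  1-simplices (18): ac, ad, ae, af, ag, bc, bd, bf, bg, ce, cf, cg, de, df, dg, ef, eg, fg
  2-simplices (12): ace, acg, ade, adf, afg, bcf, bcg, bdf, bdg, cef, deg, efg

so the chain groups are C_0 ≅ Z^7, C_1 ≅ Z^18, C_2 ≅ Z^12.

Boundary ∂_1: C_1 → C_0 is given by ∂[p,q] = [q] − [p]. For instance
  ∂ag = g − a.
This gives a 7×18 integer matrix of rank 6; reducing to Smith normal form yields diagonal entries (1,1,1,1,1,1).

∂_2: C_2 → C_1 acts by ∂[p,q,r] = [q,r] − [p,r] + [p,q]. For instance
  ∂bcg = cg − bg + bc,
  ∂acg = cg − ag + ac.
The 18×12 boundary matrix has rank 12 and Smith normal form diag(1,1,1,1,1,1,1,1,1,1,1,2).

Now H_k = ker ∂_k / im ∂_{k+1}, so:

  H_0: rank C_0 − rank ∂_1 = 7 − 6 = 1, and the invariant factors of ∂_1 are all 1, so H_0 ≅ Z.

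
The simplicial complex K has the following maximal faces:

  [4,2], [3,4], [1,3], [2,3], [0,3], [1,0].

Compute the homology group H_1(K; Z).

H_1 = Z^2.

Fix the vertex order 0 < 1 < 2 < 3 < 4 and write every simplex with vertices in increasing order. Then dim K = 1 and the simplices of K are:

  0-simplices (5): [0], [1], [2], [3], [4]
  1-simplices (6): [0,1], [0,3], [1,3], [2,3], [2,4], [3,4]

Hence C_0 ≅ Z^5, C_1 ≅ Z^6.

∂_1: C_1 → C_0 maps an edge to its endpoints' difference, ∂[p,q] = q − p. For instance
  ∂[0,3] = [3] − [0].
The resulting 5×6 matrix has rank 4, and its Smith normal form has invariant factors (1,1,1,1).

Reading off H_k = ker ∂_k / im ∂_{k+1}:

  H_1: rank ker ∂_1 − rank ∂_2 = (6 − 4) − 0 = 2, and there is no ∂_2, so H_1 ≅ Z^2.

(K is a triangulation of a wedge of 2 circles.)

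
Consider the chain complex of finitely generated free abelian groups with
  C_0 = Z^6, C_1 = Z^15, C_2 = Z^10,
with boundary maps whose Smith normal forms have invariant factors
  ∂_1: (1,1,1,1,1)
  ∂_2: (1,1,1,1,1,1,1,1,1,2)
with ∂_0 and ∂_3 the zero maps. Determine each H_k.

H_0 = Z,  H_1 = Z/2,  H_2 = 0.

H_0: b_0 = 6 − 0 − 5 = 1; torsion from ∂_1 factors > 1: none. So H_0 = Z.
H_1: b_1 = 15 − 5 − 10 = 0; torsion from ∂_2 factors > 1: [2]. So H_1 = Z/2.
H_2: b_2 = 10 − 10 − 0 = 0; torsion from ∂_3 factors > 1: none. So H_2 = 0.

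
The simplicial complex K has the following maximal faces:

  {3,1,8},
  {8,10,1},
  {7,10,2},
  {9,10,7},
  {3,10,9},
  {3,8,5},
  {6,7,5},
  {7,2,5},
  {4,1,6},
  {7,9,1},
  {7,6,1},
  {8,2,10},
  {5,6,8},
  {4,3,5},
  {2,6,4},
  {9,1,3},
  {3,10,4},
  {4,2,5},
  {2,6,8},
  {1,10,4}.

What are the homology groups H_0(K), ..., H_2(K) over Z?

H_0 = Z,  H_1 = Z ⊕ Z/2,  H_2 = 0.

Fix the vertex order 1 < 2 < 3 < 4 < 5 < 6 < 7 < 8 < 9 < 10 and write every simplex with vertices in increasing order. Then dim K = 2 and the simplices of K are:

  0-simplices (10): [1], [2], [3], [4], [5], [6], [7], [8], [9], [10]
  1-simplices (30): (30 of them)
  2-simplices (20): (20 of them)

giving chain groups C_0 ≅ Z^10, C_1 ≅ Z^30, C_2 ≅ Z^20.

Boundary ∂_1: C_1 → C_0 is given by ∂[p,q] = [q] − [p]. For instance
  ∂[1,6] = [6] − [1].
The 10×30 boundary matrix has rank 9 and Smith normal form diag(1,1,1,1,1,1,1,1,1).

∂_2: C_2 → C_1 sends each 2-simplex [p,q,r] to [q,r] − [p,r] + [p,q]. For instance
  ∂[1,3,9] = [3,9] − [1,9] + [1,3],
  ∂[1,3,8] = [3,8] − [1,8] + [1,3].
The resulting 30×20 matrix has rank 20, and its Smith normal form has invariant factors (1,1,1,1,1,1,1,1,1,1,1,1,1,1,1,1,1,1,1,2).

Now H_k = ker ∂_k / im ∂_{k+1}, so:

  H_0: rank C_0 − rank ∂_1 = 10 − 9 = 1, and the invariant factors of ∂_1 are all 1, so H_0 ≅ Z.
  H_1: rank ker ∂_1 − rank ∂_2 = (30 − 9) − 20 = 1, and ∂_2 has invariant factor 2 > 1, so H_1 ≅ Z ⊕ Z/2.
  H_2: rank ker ∂_2 − rank ∂_3 = (20 − 20) − 0 = 0, and there is no ∂_3, so H_2 ≅ 0.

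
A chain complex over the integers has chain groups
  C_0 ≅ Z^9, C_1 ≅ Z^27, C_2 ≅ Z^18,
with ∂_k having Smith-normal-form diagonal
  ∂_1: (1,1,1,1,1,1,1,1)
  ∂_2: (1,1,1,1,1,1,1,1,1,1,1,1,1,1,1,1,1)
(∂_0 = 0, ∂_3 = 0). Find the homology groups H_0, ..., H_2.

H_0 ≅ Z,  H_1 ≅ Z^2,  H_2 ≅ Z.

H_0: b_0 = 9 − 0 − 8 = 1; torsion from ∂_1 factors > 1: none. So H_0 ≅ Z.
H_1: b_1 = 27 − 8 − 17 = 2; torsion from ∂_2 factors > 1: none. So H_1 ≅ Z^2.
H_2: b_2 = 18 − 17 − 0 = 1; torsion from ∂_3 factors > 1: none. So H_2 ≅ Z.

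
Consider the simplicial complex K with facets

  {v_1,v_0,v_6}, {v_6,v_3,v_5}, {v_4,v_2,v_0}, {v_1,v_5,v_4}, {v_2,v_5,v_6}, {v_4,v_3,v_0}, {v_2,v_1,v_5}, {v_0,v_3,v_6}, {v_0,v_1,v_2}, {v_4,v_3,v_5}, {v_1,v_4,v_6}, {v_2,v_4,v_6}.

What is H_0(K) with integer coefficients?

Take the total order v_0 < v_1 < v_2 < v_3 < v_4 < v_5 < v_6 on the vertex set. Then K (dimension 2) consists of the simplices:

  0-simplices (7): [v_0], [v_1], [v_2], [v_3], [v_4], [v_5], [v_6]
  1-simplices (18): (18 of them)
  2-simplices (12): (12 of them)

giving chain groups C_0 ≅ Z^7, C_1 ≅ Z^18, C_2 ≅ Z^12.

∂_1: C_1 → C_0 is given by ∂[p,q] = [q] − [p].
The resulting 7×18 matrix has rank 6, and its Smith normal form has invariant factors (1,1,1,1,1,1).

∂_2: C_2 → C_1 sends each 2-simplex [p,q,r] to [q,r] − [p,r] + [p,q]. For instance
  ∂[v_1,v_4,v_5] = [v_4,v_5] − [v_1,v_5] + [v_1,v_4],
  ∂[v_0,v_3,v_4] = [v_3,v_4] − [v_0,v_4] + [v_0,v_3].
This gives a 18×12 integer matrix of rank 12; reducing to Smith normal form yields diagonal entries (1,1,1,1,1,1,1,1,1,1,1,2).

Now H_k = ker ∂_k / im ∂_{k+1}, so:

  H_0: rank C_0 − rank ∂_1 = 7 − 6 = 1, and the invariant factors of ∂_1 are all 1, so H_0 = Z.

(K is a triangulation of the real projective plane RP^2.)

H_0 = Z.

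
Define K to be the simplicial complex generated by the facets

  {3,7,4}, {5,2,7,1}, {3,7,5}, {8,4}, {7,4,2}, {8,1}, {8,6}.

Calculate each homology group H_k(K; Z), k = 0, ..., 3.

H_0 = Z,  H_1 = Z,  H_2 = 0,  H_3 = 0.

K has 8 vertices, 14 edges, 7 triangles, 1 3-simplex.
rank ∂_0 = 0, rank ∂_1 = 7 ⇒ b_0 = 8 − 0 − 7 = 1; all invariant factors of ∂_1 are 1 so no torsion. So H_0 = Z.
rank ∂_1 = 7, rank ∂_2 = 6 ⇒ b_1 = 14 − 7 − 6 = 1; all invariant factors of ∂_2 are 1 so no torsion. So H_1 = Z.
rank ∂_2 = 6, rank ∂_3 = 1 ⇒ b_2 = 7 − 6 − 1 = 0; all invariant factors of ∂_3 are 1 so no torsion. So H_2 = 0.
rank ∂_3 = 1, rank ∂_4 = 0 ⇒ b_3 = 1 − 1 − 0 = 0. So H_3 = 0.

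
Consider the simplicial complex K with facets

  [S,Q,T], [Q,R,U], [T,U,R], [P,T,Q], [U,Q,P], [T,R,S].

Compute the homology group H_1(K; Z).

H_1 = Z.

Order the vertices as P < Q < R < S < T < U. Listing each simplex with vertices in this order, K has dimension 2 with simplices:

  0-simplices (6): P, Q, R, S, T, U
  1-simplices (12): PQ, PT, PU, QR, QS, QT, QU, RS, RT, RU, ST, TU
  2-simplices (6): PQT, PQU, QRU, QST, RST, RTU

giving chain groups C_0 ≅ Z^6, C_1 ≅ Z^12, C_2 ≅ Z^6.

The boundary map ∂_1: C_1 → C_0 is given by ∂[p,q] = [q] − [p]. For instance
  ∂RU = U − R.
As a 6×12 matrix over Z this has rank 5, with invariant factors (1,1,1,1,1).

∂_2: C_2 → C_1 sends each 2-simplex [p,q,r] to [q,r] − [p,r] + [p,q]. For instance
  ∂PQT = QT − PT + PQ,
  ∂QRU = RU − QU + QR.
As a 12×6 matrix over Z this has rank 6, with invariant factors (1,1,1,1,1,1).

From H_k ≅ ker(∂_k) / im(∂_{k+1}) we obtain:

  H_1: rank ker ∂_1 − rank ∂_2 = (12 − 5) − 6 = 1, and the invariant factors of ∂_2 are all 1, so H_1 ≅ Z.

(K is a triangulation of the cylinder S^1 x I.)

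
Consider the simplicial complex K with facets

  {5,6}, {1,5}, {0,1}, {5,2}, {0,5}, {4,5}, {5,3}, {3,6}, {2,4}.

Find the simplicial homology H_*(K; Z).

Take the total order 0 < 1 < 2 < 3 < 4 < 5 < 6 on the vertex set. Then K (dimension 1) consists of the simplices:

  0-simplices (7): [0], [1], [2], [3], [4], [5], [6]
  1-simplices (9): [0,1], [0,5], [1,5], [2,4], [2,5], [3,5], [3,6], [4,5], [5,6]

so the chain groups are C_0 ≅ Z^7, C_1 ≅ Z^9.

Boundary ∂_1: C_1 → C_0 is given by ∂[p,q] = [q] − [p].
This gives a 7×9 integer matrix of rank 6; reducing to Smith normal form yields diagonal entries (1,1,1,1,1,1).

Now H_k = ker ∂_k / im ∂_{k+1}, so:

  H_0: rank C_0 − rank ∂_1 = 7 − 6 = 1, and the invariant factors of ∂_1 are all 1, so H_0 = Z.
  H_1: rank ker ∂_1 − rank ∂_2 = (9 − 6) − 0 = 3, and there is no ∂_2, so H_1 = Z^3.

(K is a triangulation of a wedge of 3 circles.)

H_0 ≅ Z,  H_1 ≅ Z^3.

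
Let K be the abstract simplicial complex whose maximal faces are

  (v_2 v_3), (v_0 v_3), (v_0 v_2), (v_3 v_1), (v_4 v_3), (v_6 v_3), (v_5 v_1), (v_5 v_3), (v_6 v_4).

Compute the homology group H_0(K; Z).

Take the total order v_0 < v_1 < v_2 < v_3 < v_4 < v_5 < v_6 on the vertex set. Then K (dimension 1) consists of the simplices:

  0-simplices (7): [v_0], [v_1], [v_2], [v_3], [v_4], [v_5], [v_6]
  1-simplices (9): [v_0,v_2], [v_0,v_3], [v_1,v_3], [v_1,v_5], [v_2,v_3], [v_3,v_4], [v_3,v_5], [v_3,v_6], [v_4,v_6]

giving chain groups C_0 ≅ Z^7, C_1 ≅ Z^9.

Boundary ∂_1: C_1 → C_0 is given by ∂[p,q] = [q] − [p]. For instance
  ∂[v_0,v_2] = [v_2] − [v_0].
As a 7×9 matrix over Z this has rank 6, with invariant factors (1,1,1,1,1,1).

Computing H_k = (kernel of ∂_k) / (image of ∂_{k+1}):

  H_0: rank C_0 − rank ∂_1 = 7 − 6 = 1, and the invariant factors of ∂_1 are all 1, so H_0 = Z.

(K is a triangulation of a wedge of 3 circles.)

H_0 ≅ Z.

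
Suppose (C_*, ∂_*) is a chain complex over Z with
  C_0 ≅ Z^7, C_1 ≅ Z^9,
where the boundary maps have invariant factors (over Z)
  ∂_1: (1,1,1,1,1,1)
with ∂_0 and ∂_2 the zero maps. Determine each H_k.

H_0 ≅ Z,  H_1 ≅ Z^3.

H_0: b_0 = 7 − 0 − 6 = 1; torsion from ∂_1 factors > 1: none. So H_0 ≅ Z.
H_1: b_1 = 9 − 6 − 0 = 3; torsion from ∂_2 factors > 1: none. So H_1 ≅ Z^3.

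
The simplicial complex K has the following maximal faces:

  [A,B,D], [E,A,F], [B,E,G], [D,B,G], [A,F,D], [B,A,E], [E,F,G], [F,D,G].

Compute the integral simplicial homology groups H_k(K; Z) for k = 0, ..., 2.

H_0 = Z,  H_1 = 0,  H_2 = Z.

We work with the vertex ordering A < B < D < E < F < G. The simplices of K, each written with vertices in increasing order, are:

  0-simplices (6): A, B, D, E, F, G
  1-simplices (12): AB, AD, AE, AF, BD, BE, BG, DF, DG, EF, EG, FG
  2-simplices (8): ABD, ABE, ADF, AEF, BDG, BEG, DFG, EFG

Hence C_0 ≅ Z^6, C_1 ≅ Z^12, C_2 ≅ Z^8.

∂_1: C_1 → C_0 maps an edge to its endpoints' difference, ∂[p,q] = q − p. For instance
  ∂BE = E − B.
The resulting 6×12 matrix has rank 5, and its Smith normal form has invariant factors (1,1,1,1,1).

The boundary map ∂_2: C_2 → C_1 maps a triangle to the signed sum of its edges. For instance
  ∂DFG = FG − DG + DF,
  ∂ABD = BD − AD + AB.
The 12×8 boundary matrix has rank 7 and Smith normal form diag(1,1,1,1,1,1,1).

From H_k ≅ ker(∂_k) / im(∂_{k+1}) we obtain:

  H_0: rank C_0 − rank ∂_1 = 6 − 5 = 1, and the invariant factors of ∂_1 are all 1, so H_0 ≅ Z.
  H_1: rank ker ∂_1 − rank ∂_2 = (12 − 5) − 7 = 0, and the invariant factors of ∂_2 are all 1, so H_1 ≅ 0.
  H_2: rank ker ∂_2 − rank ∂_3 = (8 − 7) − 0 = 1, and there is no ∂_3, so H_2 ≅ Z.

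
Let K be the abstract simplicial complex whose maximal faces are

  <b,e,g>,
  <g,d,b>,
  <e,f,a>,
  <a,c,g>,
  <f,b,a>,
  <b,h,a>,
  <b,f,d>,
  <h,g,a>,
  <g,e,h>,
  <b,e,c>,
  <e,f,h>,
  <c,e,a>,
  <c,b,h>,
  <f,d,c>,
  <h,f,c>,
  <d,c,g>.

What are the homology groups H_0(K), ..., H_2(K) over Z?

H_0 ≅ Z,  H_1 ≅ Z^2,  H_2 ≅ Z.

Order the vertices as a < b < c < d < e < f < g < h. Listing each simplex with vertices in this order, K has dimension 2 with simplices:

  0-simplices (8): a, b, c, d, e, f, g, h
  1-simplices (24): ab, ac, ae, af, ag, ah, bc, bd, be, bf, bg, bh, cd, ce, cf, cg, ch, df, dg, ef, eg, eh, fh, gh
  2-simplices (16): abf, abh, ace, acg, aef, agh, bce, bch, bdf, bdg, beg, cdf, cdg, cfh, efh, egh

so the chain groups are C_0 ≅ Z^8, C_1 ≅ Z^24, C_2 ≅ Z^16.

∂_1: C_1 → C_0 is given by ∂[p,q] = [q] − [p].
As a 8×24 matrix over Z this has rank 7, with invariant factors (1,1,1,1,1,1,1).

The boundary map ∂_2: C_2 → C_1 maps a triangle to the signed sum of its edges. For instance
  ∂abh = bh − ah + ab,
  ∂abf = bf − af + ab.
The 24×16 boundary matrix has rank 15 and Smith normal form diag(1,1,1,1,1,1,1,1,1,1,1,1,1,1,1).

Computing H_k = (kernel of ∂_k) / (image of ∂_{k+1}):

  H_0: rank C_0 − rank ∂_1 = 8 − 7 = 1, and the invariant factors of ∂_1 are all 1, so H_0 ≅ Z.
  H_1: rank ker ∂_1 − rank ∂_2 = (24 − 7) − 15 = 2, and the invariant factors of ∂_2 are all 1, so H_1 ≅ Z^2.
  H_2: rank ker ∂_2 − rank ∂_3 = (16 − 15) − 0 = 1, and there is no ∂_3, so H_2 ≅ Z.

As a check, the Euler characteristic is 8 − 24 + 16 = 0, which agrees with 1 − 2 + 1 = 0.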